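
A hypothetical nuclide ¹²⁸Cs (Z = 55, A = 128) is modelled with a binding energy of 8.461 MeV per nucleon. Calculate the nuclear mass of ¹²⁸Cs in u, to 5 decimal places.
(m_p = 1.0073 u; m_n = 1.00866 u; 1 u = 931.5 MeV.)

Total binding energy = 128 × 8.461 = 1083.008 MeV
Mass defect = 1083.008 MeV / (931.5 MeV/u) = 1.1626495 u
Constituent mass = 55(1.0073) + 73(1.00866) = 129.03368 u
Nuclear mass = 129.03368 − 1.1626495 = 127.8710305 u ≈ 127.87103 u (to 5 decimal places)

127.87103 u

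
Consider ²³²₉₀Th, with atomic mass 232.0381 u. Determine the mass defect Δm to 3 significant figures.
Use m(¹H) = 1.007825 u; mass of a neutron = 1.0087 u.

1.90 u

Total constituent mass: 90 × 1.007825 + 142 × 1.0087 = 233.939650 u
Δm = 233.939650 − 232.0381 = 1.901550 u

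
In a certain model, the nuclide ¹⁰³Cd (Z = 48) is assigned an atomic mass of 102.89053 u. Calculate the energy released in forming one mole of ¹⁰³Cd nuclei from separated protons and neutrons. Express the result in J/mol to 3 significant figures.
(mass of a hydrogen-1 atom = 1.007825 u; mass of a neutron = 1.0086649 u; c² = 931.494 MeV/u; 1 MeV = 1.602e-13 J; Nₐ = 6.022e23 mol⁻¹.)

Z = 48, so N = A − Z = 103 − 48 = 55.
Total constituent mass: 48 × 1.007825 + 55 × 1.0086649 = 103.8521695 u
Δm = 103.8521695 − 102.89053 = 0.9616395 u
Binding energy = Δm·c² = 0.9616395 × 931.494 MeV/u = 895.761 MeV
Per nucleus in joules: 895.761 MeV × 1.602e-13 J/MeV = 1.4350e-10 J
Per mole: 1.4350e-10 J × 6.022e23 mol⁻¹ = 8.6416e+13 J/mol

8.64e+13 J/mol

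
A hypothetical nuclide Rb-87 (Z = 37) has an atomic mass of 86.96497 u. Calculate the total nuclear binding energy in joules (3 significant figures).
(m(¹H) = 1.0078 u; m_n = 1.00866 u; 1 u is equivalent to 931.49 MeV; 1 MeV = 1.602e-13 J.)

1.13e-10 J

With 37 protons and 50 neutrons (A = 87):
Mass of separated nucleons = 37(1.0078) + 50(1.00866) = 37.2886 + 50.43300 = 87.72160 u
Δm = 87.72160 − 86.96497 = 0.75663 u
Binding energy = Δm·c² = 0.75663 × 931.49 MeV/u = 704.793 MeV
In joules: 704.793 MeV × 1.602e-13 J/MeV = 1.1291e-10 J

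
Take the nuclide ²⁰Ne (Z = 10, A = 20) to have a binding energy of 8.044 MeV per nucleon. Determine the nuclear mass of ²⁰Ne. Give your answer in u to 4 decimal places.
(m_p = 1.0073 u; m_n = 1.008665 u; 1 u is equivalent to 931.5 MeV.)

Total binding energy = 20 × 8.044 = 160.880 MeV
Mass defect = 160.880 MeV / (931.5 MeV/u) = 0.172711 u
Constituent mass = 10(1.0073) + 10(1.008665) = 20.159650 u
Nuclear mass = 20.159650 − 0.172711 = 19.986939 u ≈ 19.9869 u (to 4 decimal places)

19.9869 u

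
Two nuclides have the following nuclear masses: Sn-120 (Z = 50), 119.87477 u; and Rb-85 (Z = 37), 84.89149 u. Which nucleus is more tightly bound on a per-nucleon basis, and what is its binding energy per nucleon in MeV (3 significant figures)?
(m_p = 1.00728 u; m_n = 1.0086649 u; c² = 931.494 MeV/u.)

Rb-85; 8.70 MeV/nucleon

Sn-120: Σm = 50(1.00728) + 70(1.0086649) = 120.9705430 u; Δm = 1.0957730 u; E_B = 1020.7 MeV; E_B/A = 8.506 MeV
Rb-85: Σm = 37(1.00728) + 48(1.0086649) = 85.6852752 u; Δm = 0.7937852 u; E_B = 739.41 MeV; E_B/A = 8.699 MeV
Rb-85 has the higher binding energy per nucleon, so it is the more tightly bound nucleus.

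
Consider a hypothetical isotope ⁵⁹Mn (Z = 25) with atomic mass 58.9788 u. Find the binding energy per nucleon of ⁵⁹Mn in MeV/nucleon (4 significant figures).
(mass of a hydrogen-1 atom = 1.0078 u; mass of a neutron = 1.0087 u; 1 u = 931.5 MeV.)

8.084 MeV/nucleon

The nucleus contains 25 protons and 59 − 25 = 34 neutrons.
Total constituent mass: 25 × 1.0078 + 34 × 1.0087 = 59.4908 u
The mass defect is 59.4908 − 58.9788 = 0.5120 u.
E_B = 0.5120 × 931.5 = 476.928 MeV
BE/A = 476.928 MeV / 59 = 8.084 MeV/nucleon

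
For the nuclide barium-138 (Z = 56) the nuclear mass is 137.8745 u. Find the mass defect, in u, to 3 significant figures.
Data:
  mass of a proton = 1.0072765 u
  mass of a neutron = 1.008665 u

1.24 u

With 56 protons and 82 neutrons (A = 138):
Σm = 56·m_p + 82·m_n = 56.4074840 + 82.710530 = 139.1180140 u
The mass defect is 139.1180140 − 137.8745 = 1.2435140 u.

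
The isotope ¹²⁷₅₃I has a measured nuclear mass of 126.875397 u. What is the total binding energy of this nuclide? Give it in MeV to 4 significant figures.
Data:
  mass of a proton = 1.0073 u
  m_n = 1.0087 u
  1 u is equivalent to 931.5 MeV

1076 MeV

Total constituent mass: 53 × 1.0073 + 74 × 1.0087 = 128.0307 u
Mass defect Δm = 128.0307 − 126.875397 = 1.155303 u
Binding energy = Δm·c² = 1.155303 × 931.5 MeV/u = 1076.16 MeV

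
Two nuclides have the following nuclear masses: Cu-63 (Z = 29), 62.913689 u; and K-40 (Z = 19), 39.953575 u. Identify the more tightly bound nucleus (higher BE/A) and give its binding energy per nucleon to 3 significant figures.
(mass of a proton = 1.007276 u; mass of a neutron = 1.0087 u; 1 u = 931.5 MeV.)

Cu-63: Σm = 29(1.007276) + 34(1.0087) = 63.506804 u; Δm = 0.593115 u; E_B = 552.49 MeV; E_B/A = 8.770 MeV
K-40: Σm = 19(1.007276) + 21(1.0087) = 40.320944 u; Δm = 0.367369 u; E_B = 342.20 MeV; E_B/A = 8.555 MeV
Cu-63 has the higher binding energy per nucleon, so it is the more tightly bound nucleus.

Cu-63; 8.77 MeV/nucleon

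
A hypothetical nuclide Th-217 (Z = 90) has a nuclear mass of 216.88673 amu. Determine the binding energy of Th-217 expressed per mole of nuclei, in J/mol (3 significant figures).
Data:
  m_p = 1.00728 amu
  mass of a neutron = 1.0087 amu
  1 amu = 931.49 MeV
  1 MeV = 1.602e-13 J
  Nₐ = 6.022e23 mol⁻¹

The nucleus contains 90 protons and 217 − 90 = 127 neutrons.
Σm = 90·m_p + 127·m_n = 90.65520 + 128.1049 = 218.76010 amu
The mass defect is 218.76010 − 216.88673 = 1.87337 amu.
Converting to energy: 1.87337 amu × 931.49 MeV/amu = 1745.03 MeV
Per nucleus in joules: 1745.03 MeV × 1.602e-13 J/MeV = 2.7955e-10 J
Per mole: 2.7955e-10 J × 6.022e23 mol⁻¹ = 1.6835e+14 J/mol

1.68e+14 J/mol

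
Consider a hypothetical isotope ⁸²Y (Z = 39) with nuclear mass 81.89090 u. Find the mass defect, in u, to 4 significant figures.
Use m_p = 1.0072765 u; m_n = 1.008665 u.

The nucleus contains 39 protons and 82 − 39 = 43 neutrons.
Total constituent mass: 39 × 1.0072765 + 43 × 1.008665 = 82.6563785 u
Δm = 82.6563785 − 81.89090 = 0.7654785 u

0.7655 u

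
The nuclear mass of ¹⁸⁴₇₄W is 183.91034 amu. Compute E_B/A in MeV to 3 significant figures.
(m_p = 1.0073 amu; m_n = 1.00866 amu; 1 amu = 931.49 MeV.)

With 74 protons and 110 neutrons (A = 184):
Σm = 74·m_p + 110·m_n = 74.5402 + 110.95260 = 185.49280 amu
Δm = 185.49280 − 183.91034 = 1.58246 amu
Converting to energy: 1.58246 amu × 931.49 MeV/amu = 1474.05 MeV
Dividing by A = 184 gives 8.011 MeV per nucleon.

8.01 MeV/nucleon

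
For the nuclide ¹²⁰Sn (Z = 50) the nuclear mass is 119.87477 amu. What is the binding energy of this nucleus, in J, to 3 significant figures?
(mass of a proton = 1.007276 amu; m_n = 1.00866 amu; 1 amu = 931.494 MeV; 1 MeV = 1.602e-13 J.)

With 50 protons and 70 neutrons (A = 120):
Mass of separated nucleons = 50(1.007276) + 70(1.00866) = 50.363800 + 70.60620 = 120.970000 amu
Δm = 120.970000 − 119.87477 = 1.095230 amu
E_B = 1.095230 × 931.494 = 1020.20 MeV
In joules: 1020.20 MeV × 1.602e-13 J/MeV = 1.6344e-10 J

1.63e-10 J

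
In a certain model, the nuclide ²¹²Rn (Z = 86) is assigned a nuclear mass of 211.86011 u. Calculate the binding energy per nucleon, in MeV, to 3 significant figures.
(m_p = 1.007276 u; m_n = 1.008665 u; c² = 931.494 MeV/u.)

Z = 86, so N = A − Z = 212 − 86 = 126.
Mass of separated nucleons = 86(1.007276) + 126(1.008665) = 86.625736 + 127.091790 = 213.717526 u
The mass defect is 213.717526 − 211.86011 = 1.857416 u.
Binding energy = Δm·c² = 1.857416 × 931.494 MeV/u = 1730.17 MeV
BE/A = 1730.17 MeV / 212 = 8.161 MeV/nucleon

8.16 MeV/nucleon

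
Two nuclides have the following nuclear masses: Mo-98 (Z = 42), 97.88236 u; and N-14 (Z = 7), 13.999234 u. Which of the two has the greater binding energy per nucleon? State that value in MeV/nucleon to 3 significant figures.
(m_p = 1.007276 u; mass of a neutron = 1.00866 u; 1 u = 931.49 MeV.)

Mo-98; 8.63 MeV/nucleon

Mo-98: Σm = 42(1.007276) + 56(1.00866) = 98.790552 u; Δm = 0.908192 u; E_B = 845.97 MeV; E_B/A = 8.632 MeV
N-14: Σm = 7(1.007276) + 7(1.00866) = 14.111552 u; Δm = 0.112318 u; E_B = 104.62 MeV; E_B/A = 7.473 MeV
Mo-98 has the higher binding energy per nucleon, so it is the more tightly bound nucleus.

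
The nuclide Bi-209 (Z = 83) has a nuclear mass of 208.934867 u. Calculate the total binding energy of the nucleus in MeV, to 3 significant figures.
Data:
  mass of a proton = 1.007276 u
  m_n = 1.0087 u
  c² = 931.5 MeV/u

With 83 protons and 126 neutrons (A = 209):
Σm = 83·m_p + 126·m_n = 83.603908 + 127.0962 = 210.700108 u
Δm = 210.700108 − 208.934867 = 1.765241 u
Binding energy = Δm·c² = 1.765241 × 931.5 MeV/u = 1644.32 MeV

1640 MeV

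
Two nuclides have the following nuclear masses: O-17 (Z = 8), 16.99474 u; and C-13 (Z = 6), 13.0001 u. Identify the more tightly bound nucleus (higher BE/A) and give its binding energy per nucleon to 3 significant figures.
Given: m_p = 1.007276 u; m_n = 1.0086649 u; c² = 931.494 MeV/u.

O-17; 7.75 MeV/nucleon

O-17: Σm = 8(1.007276) + 9(1.0086649) = 17.1361921 u; Δm = 0.1414521 u; E_B = 131.76 MeV; E_B/A = 7.751 MeV
C-13: Σm = 6(1.007276) + 7(1.0086649) = 13.1043103 u; Δm = 0.1042103 u; E_B = 97.071 MeV; E_B/A = 7.467 MeV
O-17 has the higher binding energy per nucleon, so it is the more tightly bound nucleus.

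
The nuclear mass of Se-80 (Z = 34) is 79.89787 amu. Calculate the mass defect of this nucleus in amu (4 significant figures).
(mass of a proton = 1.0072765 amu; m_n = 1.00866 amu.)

0.7479 amu

Z = 34, so N = A − Z = 80 − 34 = 46.
Total constituent mass: 34 × 1.0072765 + 46 × 1.00866 = 80.6457610 amu
Δm = 80.6457610 − 79.89787 = 0.7478910 amu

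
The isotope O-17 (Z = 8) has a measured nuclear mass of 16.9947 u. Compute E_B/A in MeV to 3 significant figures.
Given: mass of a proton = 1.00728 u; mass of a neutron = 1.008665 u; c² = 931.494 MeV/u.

7.75 MeV/nucleon

Σm = 8·m_p + 9·m_n = 8.05824 + 9.077985 = 17.136225 u
Mass defect Δm = 17.136225 − 16.9947 = 0.141525 u
Binding energy = Δm·c² = 0.141525 × 931.494 MeV/u = 131.830 MeV
Dividing by A = 17 gives 7.7547 MeV per nucleon.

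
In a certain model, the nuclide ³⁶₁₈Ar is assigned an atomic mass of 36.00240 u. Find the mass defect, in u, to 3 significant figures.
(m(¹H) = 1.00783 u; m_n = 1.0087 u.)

Total constituent mass: 18 × 1.00783 + 18 × 1.0087 = 36.29754 u
The mass defect is 36.29754 − 36.00240 = 0.29514 u.

0.295 u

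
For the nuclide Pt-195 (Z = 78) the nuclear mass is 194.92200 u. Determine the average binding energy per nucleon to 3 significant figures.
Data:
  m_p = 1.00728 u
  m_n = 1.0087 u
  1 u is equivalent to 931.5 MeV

7.95 MeV/nucleon

The nucleus contains 78 protons and 195 − 78 = 117 neutrons.
Mass of separated nucleons = 78(1.00728) + 117(1.0087) = 78.56784 + 118.0179 = 196.58574 u
The mass defect is 196.58574 − 194.92200 = 1.66374 u.
E_B = 1.66374 × 931.5 = 1549.77 MeV
Dividing by A = 195 gives 7.948 MeV per nucleon.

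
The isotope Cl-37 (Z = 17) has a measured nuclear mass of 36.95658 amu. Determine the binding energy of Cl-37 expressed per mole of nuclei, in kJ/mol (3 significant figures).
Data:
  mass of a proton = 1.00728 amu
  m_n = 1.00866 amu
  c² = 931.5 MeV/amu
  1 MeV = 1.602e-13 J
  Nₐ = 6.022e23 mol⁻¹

With 17 protons and 20 neutrons (A = 37):
Total constituent mass: 17 × 1.00728 + 20 × 1.00866 = 37.29696 amu
Δm = 37.29696 − 36.95658 = 0.34038 amu
Converting to energy: 0.34038 amu × 931.5 MeV/amu = 317.064 MeV
Per nucleus in joules: 317.064 MeV × 1.602e-13 J/MeV = 5.0794e-11 J
Per mole: 5.0794e-11 J × 6.022e23 mol⁻¹ = 3.0588e+13 J/mol

3.06e+10 kJ/mol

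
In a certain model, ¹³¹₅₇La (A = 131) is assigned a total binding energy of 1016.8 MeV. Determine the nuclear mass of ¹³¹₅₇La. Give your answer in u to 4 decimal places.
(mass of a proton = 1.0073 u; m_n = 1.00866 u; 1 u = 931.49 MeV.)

Mass defect = 1016.8 MeV / (931.49 MeV/u) = 1.091584 u
Constituent mass = 57(1.0073) + 74(1.00866) = 132.05694 u
Nuclear mass = 132.05694 − 1.091584 = 130.965356 u ≈ 130.9654 u (to 4 decimal places)

130.9654 u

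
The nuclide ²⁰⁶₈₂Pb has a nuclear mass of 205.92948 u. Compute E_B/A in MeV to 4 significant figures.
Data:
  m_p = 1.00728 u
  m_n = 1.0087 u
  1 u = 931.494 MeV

The nucleus contains 82 protons and 206 − 82 = 124 neutrons.
Mass of separated nucleons = 82(1.00728) + 124(1.0087) = 82.59696 + 125.0788 = 207.67576 u
The mass defect is 207.67576 − 205.92948 = 1.74628 u.
E_B = 1.74628 × 931.494 = 1626.65 MeV
Per nucleon: 1626.65 / 206 = 7.896 MeV

7.896 MeV/nucleon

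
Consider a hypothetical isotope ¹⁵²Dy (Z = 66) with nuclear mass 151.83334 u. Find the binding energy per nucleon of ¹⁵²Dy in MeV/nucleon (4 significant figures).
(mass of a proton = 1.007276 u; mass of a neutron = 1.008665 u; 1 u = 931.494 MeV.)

8.531 MeV/nucleon

Z = 66, so N = A − Z = 152 − 66 = 86.
Total constituent mass: 66 × 1.007276 + 86 × 1.008665 = 153.225406 u
Mass defect Δm = 153.225406 − 151.83334 = 1.392066 u
Converting to energy: 1.392066 u × 931.494 MeV/u = 1296.70 MeV
BE/A = 1296.70 MeV / 152 = 8.531 MeV/nucleon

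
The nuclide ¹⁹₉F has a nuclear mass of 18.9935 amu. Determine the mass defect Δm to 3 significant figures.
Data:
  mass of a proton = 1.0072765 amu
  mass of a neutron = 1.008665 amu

The nucleus contains 9 protons and 19 − 9 = 10 neutrons.
Mass of separated nucleons = 9(1.0072765) + 10(1.008665) = 9.0654885 + 10.086650 = 19.1521385 amu
Δm = 19.1521385 − 18.9935 = 0.1586385 amu

0.159 amu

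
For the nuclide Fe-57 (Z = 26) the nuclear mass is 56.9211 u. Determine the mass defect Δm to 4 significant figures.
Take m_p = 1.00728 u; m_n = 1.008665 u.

Σm = 26·m_p + 31·m_n = 26.18928 + 31.268615 = 57.457895 u
Δm = 57.457895 − 56.9211 = 0.536795 u

0.5368 u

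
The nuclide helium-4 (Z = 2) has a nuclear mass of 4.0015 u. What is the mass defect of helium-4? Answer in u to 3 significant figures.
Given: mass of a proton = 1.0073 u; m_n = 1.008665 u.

Z = 2, so N = A − Z = 4 − 2 = 2.
Σm = 2·m_p + 2·m_n = 2.0146 + 2.017330 = 4.031930 u
Δm = 4.031930 − 4.0015 = 0.030430 u

0.0304 u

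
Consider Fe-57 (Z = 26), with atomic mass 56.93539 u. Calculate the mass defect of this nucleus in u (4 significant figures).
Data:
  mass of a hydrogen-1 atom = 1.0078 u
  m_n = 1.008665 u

Σm = 26·m(¹H) + 31·m_n = 26.2028 + 31.268615 = 57.471415 u
Mass defect Δm = 57.471415 − 56.93539 = 0.536025 u

0.5360 u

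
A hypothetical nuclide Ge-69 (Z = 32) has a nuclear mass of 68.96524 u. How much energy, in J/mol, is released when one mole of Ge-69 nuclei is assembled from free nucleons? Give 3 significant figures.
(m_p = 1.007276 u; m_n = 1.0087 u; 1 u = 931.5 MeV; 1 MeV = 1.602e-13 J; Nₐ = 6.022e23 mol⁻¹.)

Σm = 32·m_p + 37·m_n = 32.232832 + 37.3219 = 69.554732 u
Mass defect Δm = 69.554732 − 68.96524 = 0.589492 u
Converting to energy: 0.589492 u × 931.5 MeV/u = 549.112 MeV
Per nucleus in joules: 549.112 MeV × 1.602e-13 J/MeV = 8.7968e-11 J
Per mole: 8.7968e-11 J × 6.022e23 mol⁻¹ = 5.2974e+13 J/mol

5.30e+13 J/mol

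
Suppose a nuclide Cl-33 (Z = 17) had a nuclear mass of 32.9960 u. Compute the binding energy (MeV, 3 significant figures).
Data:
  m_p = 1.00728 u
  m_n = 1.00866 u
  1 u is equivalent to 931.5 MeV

248 MeV

Z = 17, so N = A − Z = 33 − 17 = 16.
Mass of separated nucleons = 17(1.00728) + 16(1.00866) = 17.12376 + 16.13856 = 33.26232 u
The mass defect is 33.26232 − 32.9960 = 0.26632 u.
Converting to energy: 0.26632 u × 931.5 MeV/u = 248.077 MeV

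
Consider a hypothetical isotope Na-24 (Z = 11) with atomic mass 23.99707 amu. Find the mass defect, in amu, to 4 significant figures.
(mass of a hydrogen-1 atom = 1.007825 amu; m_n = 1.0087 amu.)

The nucleus contains 11 protons and 24 − 11 = 13 neutrons.
Mass of separated nucleons = 11(1.007825) + 13(1.0087) = 11.086075 + 13.1131 = 24.199175 amu
Mass defect Δm = 24.199175 − 23.99707 = 0.202105 amu

0.2021 amu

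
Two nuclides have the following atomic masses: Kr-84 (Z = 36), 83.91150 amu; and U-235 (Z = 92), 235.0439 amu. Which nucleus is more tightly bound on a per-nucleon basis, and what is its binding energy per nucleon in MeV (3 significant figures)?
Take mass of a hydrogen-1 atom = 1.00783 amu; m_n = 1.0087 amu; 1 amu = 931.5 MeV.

Kr-84: Σm = 36(1.00783) + 48(1.0087) = 84.69948 amu; Δm = 0.78798 amu; E_B = 734.00 MeV; E_B/A = 8.738 MeV
U-235: Σm = 92(1.00783) + 143(1.0087) = 236.96446 amu; Δm = 1.92056 amu; E_B = 1789.0 MeV; E_B/A = 7.613 MeV
Kr-84 has the higher binding energy per nucleon, so it is the more tightly bound nucleus.

Kr-84; 8.74 MeV/nucleon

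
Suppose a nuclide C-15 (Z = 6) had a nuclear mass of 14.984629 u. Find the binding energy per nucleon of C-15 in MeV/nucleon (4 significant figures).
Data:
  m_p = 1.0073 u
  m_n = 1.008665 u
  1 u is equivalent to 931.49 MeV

8.517 MeV/nucleon

Mass of separated nucleons = 6(1.0073) + 9(1.008665) = 6.0438 + 9.077985 = 15.121785 u
Mass defect Δm = 15.121785 − 14.984629 = 0.137156 u
Binding energy = Δm·c² = 0.137156 × 931.49 MeV/u = 127.759 MeV
BE/A = 127.759 MeV / 15 = 8.517 MeV/nucleon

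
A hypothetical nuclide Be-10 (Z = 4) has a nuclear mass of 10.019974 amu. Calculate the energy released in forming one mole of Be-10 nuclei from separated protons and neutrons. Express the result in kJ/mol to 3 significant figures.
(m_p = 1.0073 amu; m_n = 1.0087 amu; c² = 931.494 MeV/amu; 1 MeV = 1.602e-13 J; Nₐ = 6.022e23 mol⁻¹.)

5.52e+09 kJ/mol

Z = 4, so N = A − Z = 10 − 4 = 6.
Σm = 4·m_p + 6·m_n = 4.0292 + 6.0522 = 10.0814 amu
The mass defect is 10.0814 − 10.019974 = 0.061426 amu.
Binding energy = Δm·c² = 0.061426 × 931.494 MeV/amu = 57.2180 MeV
Per nucleus in joules: 57.2180 MeV × 1.602e-13 J/MeV = 9.1663e-12 J
Per mole: 9.1663e-12 J × 6.022e23 mol⁻¹ = 5.5199e+12 J/mol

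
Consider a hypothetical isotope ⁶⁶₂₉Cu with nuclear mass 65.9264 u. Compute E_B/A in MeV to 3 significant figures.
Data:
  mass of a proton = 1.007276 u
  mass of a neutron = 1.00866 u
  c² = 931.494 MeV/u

8.54 MeV/nucleon

Mass of separated nucleons = 29(1.007276) + 37(1.00866) = 29.211004 + 37.32042 = 66.531424 u
Δm = 66.531424 − 65.9264 = 0.605024 u
Binding energy = Δm·c² = 0.605024 × 931.494 MeV/u = 563.576 MeV
BE/A = 563.576 MeV / 66 = 8.539 MeV/nucleon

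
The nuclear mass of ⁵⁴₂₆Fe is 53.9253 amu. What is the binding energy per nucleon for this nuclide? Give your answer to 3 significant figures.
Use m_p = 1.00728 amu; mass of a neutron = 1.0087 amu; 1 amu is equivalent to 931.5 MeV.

Z = 26, so N = A − Z = 54 − 26 = 28.
Σm = 26·m_p + 28·m_n = 26.18928 + 28.2436 = 54.43288 amu
Δm = 54.43288 − 53.9253 = 0.50758 amu
Converting to energy: 0.50758 amu × 931.5 MeV/amu = 472.811 MeV
Per nucleon: 472.811 / 54 = 8.756 MeV

8.76 MeV/nucleon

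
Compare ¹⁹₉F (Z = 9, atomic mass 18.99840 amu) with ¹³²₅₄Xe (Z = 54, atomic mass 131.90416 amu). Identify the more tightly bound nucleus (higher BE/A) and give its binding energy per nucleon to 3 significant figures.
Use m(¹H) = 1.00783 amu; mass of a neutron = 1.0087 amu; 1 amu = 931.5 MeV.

¹³²₅₄Xe; 8.45 MeV/nucleon

¹⁹₉F: Σm = 9(1.00783) + 10(1.0087) = 19.15747 amu; Δm = 0.15907 amu; E_B = 148.174 MeV; E_B/A = 7.799 MeV
¹³²₅₄Xe: Σm = 54(1.00783) + 78(1.0087) = 133.10142 amu; Δm = 1.19726 amu; E_B = 1115.25 MeV; E_B/A = 8.449 MeV
¹³²₅₄Xe has the higher binding energy per nucleon, so it is the more tightly bound nucleus.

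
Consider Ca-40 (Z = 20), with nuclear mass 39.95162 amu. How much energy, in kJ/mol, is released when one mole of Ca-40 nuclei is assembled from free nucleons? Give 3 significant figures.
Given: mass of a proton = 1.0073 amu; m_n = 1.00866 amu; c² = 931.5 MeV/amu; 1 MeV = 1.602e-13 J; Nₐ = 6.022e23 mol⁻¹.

3.30e+10 kJ/mol

Total constituent mass: 20 × 1.0073 + 20 × 1.00866 = 40.31920 amu
The mass defect is 40.31920 − 39.95162 = 0.36758 amu.
E_B = 0.36758 × 931.5 = 342.401 MeV
Per nucleus in joules: 342.401 MeV × 1.602e-13 J/MeV = 5.4853e-11 J
Per mole: 5.4853e-11 J × 6.022e23 mol⁻¹ = 3.3032e+13 J/mol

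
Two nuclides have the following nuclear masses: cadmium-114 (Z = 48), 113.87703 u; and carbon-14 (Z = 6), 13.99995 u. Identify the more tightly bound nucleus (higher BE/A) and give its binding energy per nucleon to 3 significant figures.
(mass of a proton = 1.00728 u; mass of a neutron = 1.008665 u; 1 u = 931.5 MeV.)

cadmium-114: Σm = 48(1.00728) + 66(1.008665) = 114.921330 u; Δm = 1.044300 u; E_B = 972.77 MeV; E_B/A = 8.533 MeV
carbon-14: Σm = 6(1.00728) + 8(1.008665) = 14.113000 u; Δm = 0.113050 u; E_B = 105.31 MeV; E_B/A = 7.522 MeV
cadmium-114 has the higher binding energy per nucleon, so it is the more tightly bound nucleus.

cadmium-114; 8.53 MeV/nucleon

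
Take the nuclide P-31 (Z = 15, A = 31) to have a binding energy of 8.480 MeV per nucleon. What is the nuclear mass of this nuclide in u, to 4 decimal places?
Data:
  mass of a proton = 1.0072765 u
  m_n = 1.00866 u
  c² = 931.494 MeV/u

30.9655 u

Total binding energy = 31 × 8.480 = 262.880 MeV
Mass defect = 262.880 MeV / (931.494 MeV/u) = 0.282213 u
Constituent mass = 15(1.0072765) + 16(1.00866) = 31.2477075 u
Nuclear mass = 31.2477075 − 0.282213 = 30.9654945 u ≈ 30.9655 u (to 4 decimal places)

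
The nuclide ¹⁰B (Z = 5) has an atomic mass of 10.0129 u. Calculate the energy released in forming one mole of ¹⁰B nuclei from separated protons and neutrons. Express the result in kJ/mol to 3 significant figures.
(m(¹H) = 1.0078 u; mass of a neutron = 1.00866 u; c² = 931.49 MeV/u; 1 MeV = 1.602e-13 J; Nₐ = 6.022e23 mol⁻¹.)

With 5 protons and 5 neutrons (A = 10):
Σm = 5·m(¹H) + 5·m_n = 5.0390 + 5.04330 = 10.08230 u
Mass defect Δm = 10.08230 − 10.0129 = 0.06940 u
E_B = 0.06940 × 931.49 = 64.6454 MeV
Per nucleus in joules: 64.6454 MeV × 1.602e-13 J/MeV = 1.0356e-11 J
Per mole: 1.0356e-11 J × 6.022e23 mol⁻¹ = 6.2364e+12 J/mol

6.24e+09 kJ/mol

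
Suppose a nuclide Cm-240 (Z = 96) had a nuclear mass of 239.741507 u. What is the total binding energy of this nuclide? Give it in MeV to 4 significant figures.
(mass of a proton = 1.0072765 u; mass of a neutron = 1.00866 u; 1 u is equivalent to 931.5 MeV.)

2053 MeV

With 96 protons and 144 neutrons (A = 240):
Mass of separated nucleons = 96(1.0072765) + 144(1.00866) = 96.6985440 + 145.24704 = 241.9455840 u
The mass defect is 241.9455840 − 239.741507 = 2.2040770 u.
E_B = 2.2040770 × 931.5 = 2053.10 MeV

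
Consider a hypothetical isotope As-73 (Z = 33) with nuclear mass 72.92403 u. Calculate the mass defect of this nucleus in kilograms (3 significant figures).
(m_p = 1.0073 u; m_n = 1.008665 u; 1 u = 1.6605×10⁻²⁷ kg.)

1.10e-27 kg

The nucleus contains 33 protons and 73 − 33 = 40 neutrons.
Σm = 33·m_p + 40·m_n = 33.2409 + 40.346600 = 73.587500 u
Δm = 73.587500 − 72.92403 = 0.663470 u
In SI units: 0.663470 u × 1.6605×10⁻²⁷ kg/u = 1.1017e-27 kg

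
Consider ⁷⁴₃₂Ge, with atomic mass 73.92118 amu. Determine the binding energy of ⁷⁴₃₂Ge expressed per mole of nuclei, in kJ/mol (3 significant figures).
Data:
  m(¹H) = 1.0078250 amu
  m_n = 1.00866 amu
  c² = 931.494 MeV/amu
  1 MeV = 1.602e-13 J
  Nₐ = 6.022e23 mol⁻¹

With 32 protons and 42 neutrons (A = 74):
Total constituent mass: 32 × 1.0078250 + 42 × 1.00866 = 74.6141200 amu
Mass defect Δm = 74.6141200 − 73.92118 = 0.6929400 amu
Binding energy = Δm·c² = 0.6929400 × 931.494 MeV/amu = 645.469 MeV
Per nucleus in joules: 645.469 MeV × 1.602e-13 J/MeV = 1.0340e-10 J
Per mole: 1.0340e-10 J × 6.022e23 mol⁻¹ = 6.2267e+13 J/mol

6.23e+10 kJ/mol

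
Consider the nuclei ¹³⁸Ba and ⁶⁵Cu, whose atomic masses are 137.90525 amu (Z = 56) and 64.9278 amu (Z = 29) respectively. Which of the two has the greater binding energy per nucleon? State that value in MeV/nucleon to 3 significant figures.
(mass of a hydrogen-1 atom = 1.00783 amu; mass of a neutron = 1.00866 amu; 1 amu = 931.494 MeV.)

¹³⁸Ba: Σm = 56(1.00783) + 82(1.00866) = 139.14860 amu; Δm = 1.24335 amu; E_B = 1158.2 MeV; E_B/A = 8.393 MeV
⁶⁵Cu: Σm = 29(1.00783) + 36(1.00866) = 65.53883 amu; Δm = 0.61103 amu; E_B = 569.17 MeV; E_B/A = 8.756 MeV
⁶⁵Cu has the higher binding energy per nucleon, so it is the more tightly bound nucleus.

⁶⁵Cu; 8.76 MeV/nucleon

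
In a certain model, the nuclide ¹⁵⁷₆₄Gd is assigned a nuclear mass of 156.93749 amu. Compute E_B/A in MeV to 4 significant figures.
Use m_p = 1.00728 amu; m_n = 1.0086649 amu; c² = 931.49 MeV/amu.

7.916 MeV/nucleon

With 64 protons and 93 neutrons (A = 157):
Total constituent mass: 64 × 1.00728 + 93 × 1.0086649 = 158.2717557 amu
Δm = 158.2717557 − 156.93749 = 1.3342657 amu
Binding energy = Δm·c² = 1.3342657 × 931.49 MeV/amu = 1242.86 MeV
Per nucleon: 1242.86 / 157 = 7.916 MeV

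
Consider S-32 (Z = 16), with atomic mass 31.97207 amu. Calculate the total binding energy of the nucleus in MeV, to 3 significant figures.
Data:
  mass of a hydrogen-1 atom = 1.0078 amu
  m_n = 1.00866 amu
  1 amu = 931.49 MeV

Total constituent mass: 16 × 1.0078 + 16 × 1.00866 = 32.26336 amu
Mass defect Δm = 32.26336 − 31.97207 = 0.29129 amu
Converting to energy: 0.29129 amu × 931.49 MeV/amu = 271.334 MeV

271 MeV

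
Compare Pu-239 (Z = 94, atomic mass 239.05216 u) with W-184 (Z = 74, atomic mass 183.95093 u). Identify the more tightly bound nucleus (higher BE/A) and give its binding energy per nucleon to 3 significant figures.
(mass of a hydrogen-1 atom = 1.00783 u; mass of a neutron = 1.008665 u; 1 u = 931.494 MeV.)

W-184; 8.01 MeV/nucleon

Pu-239: Σm = 94(1.00783) + 145(1.008665) = 240.992445 u; Δm = 1.940285 u; E_B = 1807.4 MeV; E_B/A = 7.562 MeV
W-184: Σm = 74(1.00783) + 110(1.008665) = 185.532570 u; Δm = 1.581640 u; E_B = 1473.3 MeV; E_B/A = 8.007 MeV
W-184 has the higher binding energy per nucleon, so it is the more tightly bound nucleus.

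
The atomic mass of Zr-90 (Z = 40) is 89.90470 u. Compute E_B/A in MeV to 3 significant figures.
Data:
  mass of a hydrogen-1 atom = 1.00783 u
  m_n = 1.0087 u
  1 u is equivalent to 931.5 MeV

With 40 protons and 50 neutrons (A = 90):
Σm = 40·m(¹H) + 50·m_n = 40.31320 + 50.4350 = 90.74820 u
Mass defect Δm = 90.74820 − 89.90470 = 0.84350 u
E_B = 0.84350 × 931.5 = 785.720 MeV
Per nucleon: 785.720 / 90 = 8.730 MeV

8.73 MeV/nucleon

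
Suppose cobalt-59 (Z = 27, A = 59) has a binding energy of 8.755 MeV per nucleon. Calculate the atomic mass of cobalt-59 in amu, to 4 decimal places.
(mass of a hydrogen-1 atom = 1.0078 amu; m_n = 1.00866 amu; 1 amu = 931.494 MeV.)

58.9332 amu

Total binding energy = 59 × 8.755 = 516.545 MeV
Mass defect = 516.545 MeV / (931.494 MeV/amu) = 0.554534 amu
Constituent mass = 27(1.0078) + 32(1.00866) = 59.48772 amu
Atomic mass = 59.48772 − 0.554534 = 58.933186 amu ≈ 58.9332 amu (to 4 decimal places)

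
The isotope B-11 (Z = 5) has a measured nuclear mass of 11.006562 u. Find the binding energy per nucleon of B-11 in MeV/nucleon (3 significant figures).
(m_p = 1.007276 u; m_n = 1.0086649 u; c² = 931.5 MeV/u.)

6.93 MeV/nucleon

The nucleus contains 5 protons and 11 − 5 = 6 neutrons.
Σm = 5·m_p + 6·m_n = 5.036380 + 6.0519894 = 11.0883694 u
Δm = 11.0883694 − 11.006562 = 0.0818074 u
Binding energy = Δm·c² = 0.0818074 × 931.5 MeV/u = 76.2036 MeV
Dividing by A = 11 gives 6.928 MeV per nucleon.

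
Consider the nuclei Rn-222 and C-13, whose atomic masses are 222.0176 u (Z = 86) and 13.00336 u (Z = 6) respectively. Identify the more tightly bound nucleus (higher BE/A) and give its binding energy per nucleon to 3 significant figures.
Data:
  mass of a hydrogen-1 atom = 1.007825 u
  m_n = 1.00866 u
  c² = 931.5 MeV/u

Rn-222: Σm = 86(1.007825) + 136(1.00866) = 223.850710 u; Δm = 1.833110 u; E_B = 1707.54 MeV; E_B/A = 7.692 MeV
C-13: Σm = 6(1.007825) + 7(1.00866) = 13.107570 u; Δm = 0.104210 u; E_B = 97.072 MeV; E_B/A = 7.467 MeV
Rn-222 has the higher binding energy per nucleon, so it is the more tightly bound nucleus.

Rn-222; 7.69 MeV/nucleon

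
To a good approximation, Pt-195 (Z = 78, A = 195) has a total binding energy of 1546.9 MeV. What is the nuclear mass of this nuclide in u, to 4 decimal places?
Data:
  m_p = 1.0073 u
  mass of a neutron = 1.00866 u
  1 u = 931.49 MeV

Mass defect = 1546.9 MeV / (931.49 MeV/u) = 1.660673 u
Constituent mass = 78(1.0073) + 117(1.00866) = 196.58262 u
Nuclear mass = 196.58262 − 1.660673 = 194.921947 u ≈ 194.9219 u (to 4 decimal places)

194.9219 u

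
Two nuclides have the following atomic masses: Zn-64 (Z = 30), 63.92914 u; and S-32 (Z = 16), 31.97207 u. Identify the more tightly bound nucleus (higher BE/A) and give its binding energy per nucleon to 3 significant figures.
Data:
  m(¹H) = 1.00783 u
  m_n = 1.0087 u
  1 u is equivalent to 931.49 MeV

Zn-64: Σm = 30(1.00783) + 34(1.0087) = 64.53070 u; Δm = 0.60156 u; E_B = 560.35 MeV; E_B/A = 8.755 MeV
S-32: Σm = 16(1.00783) + 16(1.0087) = 32.26448 u; Δm = 0.29241 u; E_B = 272.38 MeV; E_B/A = 8.512 MeV
Zn-64 has the higher binding energy per nucleon, so it is the more tightly bound nucleus.

Zn-64; 8.76 MeV/nucleon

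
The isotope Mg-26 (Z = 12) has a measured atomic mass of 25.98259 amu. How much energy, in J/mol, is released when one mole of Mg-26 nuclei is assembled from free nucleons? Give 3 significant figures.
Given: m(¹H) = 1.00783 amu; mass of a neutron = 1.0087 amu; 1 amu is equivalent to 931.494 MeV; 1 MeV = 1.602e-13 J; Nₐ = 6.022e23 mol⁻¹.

Mass of separated nucleons = 12(1.00783) + 14(1.0087) = 12.09396 + 14.1218 = 26.21576 amu
Mass defect Δm = 26.21576 − 25.98259 = 0.23317 amu
Converting to energy: 0.23317 amu × 931.494 MeV/amu = 217.196 MeV
Per nucleus in joules: 217.196 MeV × 1.602e-13 J/MeV = 3.4795e-11 J
Per mole: 3.4795e-11 J × 6.022e23 mol⁻¹ = 2.0954e+13 J/mol

2.10e+13 J/mol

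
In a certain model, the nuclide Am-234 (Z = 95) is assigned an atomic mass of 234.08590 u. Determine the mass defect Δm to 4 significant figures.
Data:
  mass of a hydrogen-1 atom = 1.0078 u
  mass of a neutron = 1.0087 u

Z = 95, so N = A − Z = 234 − 95 = 139.
Total constituent mass: 95 × 1.0078 + 139 × 1.0087 = 235.9503 u
The mass defect is 235.9503 − 234.08590 = 1.86440 u.

1.864 u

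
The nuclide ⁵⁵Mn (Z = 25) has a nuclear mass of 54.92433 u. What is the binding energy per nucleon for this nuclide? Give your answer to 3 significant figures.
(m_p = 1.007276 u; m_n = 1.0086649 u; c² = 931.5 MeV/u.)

The nucleus contains 25 protons and 55 − 25 = 30 neutrons.
Mass of separated nucleons = 25(1.007276) + 30(1.0086649) = 25.181900 + 30.2599470 = 55.4418470 u
Δm = 55.4418470 − 54.92433 = 0.5175170 u
Binding energy = Δm·c² = 0.5175170 × 931.5 MeV/u = 482.067 MeV
BE/A = 482.067 MeV / 55 = 8.7649 MeV/nucleon

8.76 MeV/nucleon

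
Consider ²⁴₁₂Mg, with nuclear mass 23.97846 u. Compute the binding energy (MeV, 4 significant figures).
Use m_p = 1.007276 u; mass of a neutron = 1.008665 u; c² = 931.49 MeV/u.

198.3 MeV

Mass of separated nucleons = 12(1.007276) + 12(1.008665) = 12.087312 + 12.103980 = 24.191292 u
The mass defect is 24.191292 − 23.97846 = 0.212832 u.
Converting to energy: 0.212832 u × 931.49 MeV/u = 198.251 MeV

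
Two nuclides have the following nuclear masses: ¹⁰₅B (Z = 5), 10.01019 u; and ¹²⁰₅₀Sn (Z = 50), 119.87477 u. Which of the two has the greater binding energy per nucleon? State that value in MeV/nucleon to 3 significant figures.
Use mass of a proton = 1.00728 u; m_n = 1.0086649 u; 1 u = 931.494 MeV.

¹⁰₅B: Σm = 5(1.00728) + 5(1.0086649) = 10.0797245 u; Δm = 0.0695345 u; E_B = 64.771 MeV; E_B/A = 6.477 MeV
¹²⁰₅₀Sn: Σm = 50(1.00728) + 70(1.0086649) = 120.9705430 u; Δm = 1.0957730 u; E_B = 1020.7 MeV; E_B/A = 8.506 MeV
¹²⁰₅₀Sn has the higher binding energy per nucleon, so it is the more tightly bound nucleus.

¹²⁰₅₀Sn; 8.51 MeV/nucleon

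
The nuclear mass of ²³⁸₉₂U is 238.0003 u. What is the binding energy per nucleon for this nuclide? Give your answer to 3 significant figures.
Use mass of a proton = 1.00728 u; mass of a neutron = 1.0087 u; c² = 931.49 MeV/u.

7.59 MeV/nucleon

With 92 protons and 146 neutrons (A = 238):
Mass of separated nucleons = 92(1.00728) + 146(1.0087) = 92.66976 + 147.2702 = 239.93996 u
Mass defect Δm = 239.93996 − 238.0003 = 1.93966 u
Binding energy = Δm·c² = 1.93966 × 931.49 MeV/u = 1806.77 MeV
Dividing by A = 238 gives 7.591 MeV per nucleon.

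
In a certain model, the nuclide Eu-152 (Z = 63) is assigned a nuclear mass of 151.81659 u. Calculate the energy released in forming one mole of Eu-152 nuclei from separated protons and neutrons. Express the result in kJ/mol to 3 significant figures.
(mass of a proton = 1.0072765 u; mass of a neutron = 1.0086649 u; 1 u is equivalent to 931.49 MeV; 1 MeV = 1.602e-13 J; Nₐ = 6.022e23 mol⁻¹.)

1.27e+11 kJ/mol

Σm = 63·m_p + 89·m_n = 63.4584195 + 89.7711761 = 153.2295956 u
Δm = 153.2295956 − 151.81659 = 1.4130056 u
E_B = 1.4130056 × 931.49 = 1316.20 MeV
Per nucleus in joules: 1316.20 MeV × 1.602e-13 J/MeV = 2.1086e-10 J
Per mole: 2.1086e-10 J × 6.022e23 mol⁻¹ = 1.2698e+14 J/mol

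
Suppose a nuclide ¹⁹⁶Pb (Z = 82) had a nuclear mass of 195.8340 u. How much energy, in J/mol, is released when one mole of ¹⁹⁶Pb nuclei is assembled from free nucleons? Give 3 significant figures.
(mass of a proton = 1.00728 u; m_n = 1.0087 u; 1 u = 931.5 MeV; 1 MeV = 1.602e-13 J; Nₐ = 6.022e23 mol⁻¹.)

1.58e+14 J/mol

Σm = 82·m_p + 114·m_n = 82.59696 + 114.9918 = 197.58876 u
Mass defect Δm = 197.58876 − 195.8340 = 1.75476 u
Binding energy = Δm·c² = 1.75476 × 931.5 MeV/u = 1634.56 MeV
Per nucleus in joules: 1634.56 MeV × 1.602e-13 J/MeV = 2.6186e-10 J
Per mole: 2.6186e-10 J × 6.022e23 mol⁻¹ = 1.5769e+14 J/mol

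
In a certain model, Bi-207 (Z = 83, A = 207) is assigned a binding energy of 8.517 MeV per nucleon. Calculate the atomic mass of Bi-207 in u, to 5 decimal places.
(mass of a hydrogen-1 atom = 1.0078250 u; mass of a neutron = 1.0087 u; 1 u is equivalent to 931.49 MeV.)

206.83559 u

Total binding energy = 207 × 8.517 = 1763.019 MeV
Mass defect = 1763.019 MeV / (931.49 MeV/u) = 1.8926870 u
Constituent mass = 83(1.0078250) + 124(1.0087) = 208.7282750 u
Atomic mass = 208.7282750 − 1.8926870 = 206.8355880 u ≈ 206.83559 u (to 5 decimal places)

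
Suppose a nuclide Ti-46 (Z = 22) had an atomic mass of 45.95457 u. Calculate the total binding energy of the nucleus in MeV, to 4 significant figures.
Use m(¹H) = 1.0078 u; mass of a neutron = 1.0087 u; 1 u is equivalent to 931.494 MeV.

Mass of separated nucleons = 22(1.0078) + 24(1.0087) = 22.1716 + 24.2088 = 46.3804 u
Δm = 46.3804 − 45.95457 = 0.42583 u
Binding energy = Δm·c² = 0.42583 × 931.494 MeV/u = 396.658 MeV

396.7 MeV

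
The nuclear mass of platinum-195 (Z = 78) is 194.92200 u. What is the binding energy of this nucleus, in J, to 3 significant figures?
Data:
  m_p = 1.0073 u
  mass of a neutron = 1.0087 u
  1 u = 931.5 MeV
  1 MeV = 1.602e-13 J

2.49e-10 J

Σm = 78·m_p + 117·m_n = 78.5694 + 118.0179 = 196.5873 u
The mass defect is 196.5873 − 194.92200 = 1.66530 u.
Binding energy = Δm·c² = 1.66530 × 931.5 MeV/u = 1551.23 MeV
In joules: 1551.23 MeV × 1.602e-13 J/MeV = 2.4851e-10 J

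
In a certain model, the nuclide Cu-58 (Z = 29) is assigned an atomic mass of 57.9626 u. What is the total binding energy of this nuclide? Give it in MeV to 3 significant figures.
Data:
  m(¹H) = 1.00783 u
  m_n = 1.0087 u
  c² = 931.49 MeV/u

The nucleus contains 29 protons and 58 − 29 = 29 neutrons.
Mass of separated nucleons = 29(1.00783) + 29(1.0087) = 29.22707 + 29.2523 = 58.47937 u
The mass defect is 58.47937 − 57.9626 = 0.51677 u.
Converting to energy: 0.51677 u × 931.49 MeV/u = 481.366 MeV

481 MeV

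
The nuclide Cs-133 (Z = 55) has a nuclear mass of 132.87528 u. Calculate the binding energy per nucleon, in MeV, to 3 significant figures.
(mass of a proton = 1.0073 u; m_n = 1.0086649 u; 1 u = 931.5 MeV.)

Total constituent mass: 55 × 1.0073 + 78 × 1.0086649 = 134.0773622 u
The mass defect is 134.0773622 − 132.87528 = 1.2020822 u.
Binding energy = Δm·c² = 1.2020822 × 931.5 MeV/u = 1119.74 MeV
BE/A = 1119.74 MeV / 133 = 8.419 MeV/nucleon

8.42 MeV/nucleon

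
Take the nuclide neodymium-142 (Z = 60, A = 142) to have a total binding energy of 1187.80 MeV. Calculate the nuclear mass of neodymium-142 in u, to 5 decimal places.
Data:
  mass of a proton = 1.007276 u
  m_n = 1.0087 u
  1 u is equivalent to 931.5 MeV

141.87481 u

Mass defect = 1187.80 MeV / (931.5 MeV/u) = 1.2751476 u
Constituent mass = 60(1.007276) + 82(1.0087) = 143.149960 u
Nuclear mass = 143.149960 − 1.2751476 = 141.8748124 u ≈ 141.87481 u (to 5 decimal places)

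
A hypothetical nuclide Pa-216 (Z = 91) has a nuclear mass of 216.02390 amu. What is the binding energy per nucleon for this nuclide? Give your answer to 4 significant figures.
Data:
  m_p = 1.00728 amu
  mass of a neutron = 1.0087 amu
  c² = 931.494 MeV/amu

7.444 MeV/nucleon

Σm = 91·m_p + 125·m_n = 91.66248 + 126.0875 = 217.74998 amu
Δm = 217.74998 − 216.02390 = 1.72608 amu
E_B = 1.72608 × 931.494 = 1607.83 MeV
Per nucleon: 1607.83 / 216 = 7.444 MeV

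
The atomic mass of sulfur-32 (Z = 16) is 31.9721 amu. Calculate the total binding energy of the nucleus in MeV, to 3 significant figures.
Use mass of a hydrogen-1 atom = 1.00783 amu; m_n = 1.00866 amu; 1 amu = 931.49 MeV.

Mass of separated nucleons = 16(1.00783) + 16(1.00866) = 16.12528 + 16.13856 = 32.26384 amu
Mass defect Δm = 32.26384 − 31.9721 = 0.29174 amu
Converting to energy: 0.29174 amu × 931.49 MeV/amu = 271.753 MeV

272 MeV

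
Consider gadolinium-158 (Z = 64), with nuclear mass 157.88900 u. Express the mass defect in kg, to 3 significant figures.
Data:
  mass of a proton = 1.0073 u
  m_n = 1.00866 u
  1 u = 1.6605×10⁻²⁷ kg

Z = 64, so N = A − Z = 158 − 64 = 94.
Σm = 64·m_p + 94·m_n = 64.4672 + 94.81404 = 159.28124 u
Δm = 159.28124 − 157.88900 = 1.39224 u
In SI units: 1.39224 u × 1.6605×10⁻²⁷ kg/u = 2.3118e-27 kg

2.31e-27 kg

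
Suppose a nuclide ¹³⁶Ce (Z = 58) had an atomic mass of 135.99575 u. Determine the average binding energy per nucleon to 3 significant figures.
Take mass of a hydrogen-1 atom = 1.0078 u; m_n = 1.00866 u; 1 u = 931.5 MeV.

The nucleus contains 58 protons and 136 − 58 = 78 neutrons.
Mass of separated nucleons = 58(1.0078) + 78(1.00866) = 58.4524 + 78.67548 = 137.12788 u
Mass defect Δm = 137.12788 − 135.99575 = 1.13213 u
Binding energy = Δm·c² = 1.13213 × 931.5 MeV/u = 1054.58 MeV
Dividing by A = 136 gives 7.754 MeV per nucleon.

7.75 MeV/nucleon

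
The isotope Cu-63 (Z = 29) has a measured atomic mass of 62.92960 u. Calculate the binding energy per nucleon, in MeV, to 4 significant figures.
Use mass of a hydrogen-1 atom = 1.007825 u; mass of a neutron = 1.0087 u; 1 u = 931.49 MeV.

8.770 MeV/nucleon

The nucleus contains 29 protons and 63 − 29 = 34 neutrons.
Total constituent mass: 29 × 1.007825 + 34 × 1.0087 = 63.522725 u
The mass defect is 63.522725 − 62.92960 = 0.593125 u.
Binding energy = Δm·c² = 0.593125 × 931.49 MeV/u = 552.490 MeV
BE/A = 552.490 MeV / 63 = 8.770 MeV/nucleon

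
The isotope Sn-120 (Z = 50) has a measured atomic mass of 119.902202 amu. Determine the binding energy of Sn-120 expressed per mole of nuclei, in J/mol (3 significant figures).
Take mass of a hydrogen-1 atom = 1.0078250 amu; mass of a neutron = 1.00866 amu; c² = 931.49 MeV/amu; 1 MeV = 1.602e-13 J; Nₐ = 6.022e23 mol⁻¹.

Z = 50, so N = A − Z = 120 − 50 = 70.
Total constituent mass: 50 × 1.0078250 + 70 × 1.00866 = 120.9974500 amu
The mass defect is 120.9974500 − 119.902202 = 1.0952480 amu.
Converting to energy: 1.0952480 amu × 931.49 MeV/amu = 1020.21 MeV
Per nucleus in joules: 1020.21 MeV × 1.602e-13 J/MeV = 1.6344e-10 J
Per mole: 1.6344e-10 J × 6.022e23 mol⁻¹ = 9.8424e+13 J/mol

9.84e+13 J/mol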